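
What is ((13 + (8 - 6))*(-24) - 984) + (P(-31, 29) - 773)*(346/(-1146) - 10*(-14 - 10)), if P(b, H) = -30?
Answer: -111059753/573 ≈ -1.9382e+5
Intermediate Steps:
((13 + (8 - 6))*(-24) - 984) + (P(-31, 29) - 773)*(346/(-1146) - 10*(-14 - 10)) = ((13 + (8 - 6))*(-24) - 984) + (-30 - 773)*(346/(-1146) - 10*(-14 - 10)) = ((13 + 2)*(-24) - 984) - 803*(346*(-1/1146) - 10*(-24)) = (15*(-24) - 984) - 803*(-173/573 + 240) = (-360 - 984) - 803*137347/573 = -1344 - 110289641/573 = -111059753/573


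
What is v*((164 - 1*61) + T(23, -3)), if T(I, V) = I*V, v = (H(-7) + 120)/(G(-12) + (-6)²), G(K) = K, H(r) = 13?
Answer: 2261/12 ≈ 188.42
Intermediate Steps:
v = 133/24 (v = (13 + 120)/(-12 + (-6)²) = 133/(-12 + 36) = 133/24 ≈ 5.5417)
v*((164 - 1*61) + T(23, -3)) = 133*((164 - 1*61) + 23*(-3))/24 = 133*((164 - 61) - 69)/24 = 133*(103 - 69)/24 = (133/24)*34 = 2261/12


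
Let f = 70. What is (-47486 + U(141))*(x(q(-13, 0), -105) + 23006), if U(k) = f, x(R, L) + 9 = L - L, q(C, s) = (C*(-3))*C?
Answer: -1090425752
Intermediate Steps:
q(C, s) = -3*C² (q(C, s) = (-3*C)*C = -3*C²)
x(R, L) = -9 (x(R, L) = -9 + (L - L) = -9 + 0 = -9)
U(k) = 70
(-47486 + U(141))*(x(q(-13, 0), -105) + 23006) = (-47486 + 70)*(-9 + 23006) = -47416*22997 = -1090425752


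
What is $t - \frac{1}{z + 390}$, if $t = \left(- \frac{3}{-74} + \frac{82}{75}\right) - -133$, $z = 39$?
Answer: $\frac{106453499}{793650} \approx 134.13$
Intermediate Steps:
$t = \frac{744443}{5550}$ ($t = \left(\left(-3\right) \left(- \frac{1}{74}\right) + 82 \cdot \frac{1}{75}\right) + 133 = \left(\frac{3}{74} + \frac{82}{75}\right) + 133 = \frac{6293}{5550} + 133 = \frac{744443}{5550} \approx 134.13$)
$t - \frac{1}{z + 390} = \frac{744443}{5550} - \frac{1}{39 + 390} = \frac{744443}{5550} - \frac{1}{429} = \frac{106453499}{793650}$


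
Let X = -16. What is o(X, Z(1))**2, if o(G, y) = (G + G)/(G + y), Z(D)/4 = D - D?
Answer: 4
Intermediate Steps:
Z(D) = 0 (Z(D) = 4*(D - D) = 4*0 = 0)
o(G, y) = 2*G/(G + y) (o(G, y) = (2*G)/(G + y) = 2*G/(G + y))
o(X, Z(1))**2 = (2*(-16)/(-16 + 0))**2 = (2*(-16)/(-16))**2 = (2*(-16)*(-1/16))**2 = 2**2 = 4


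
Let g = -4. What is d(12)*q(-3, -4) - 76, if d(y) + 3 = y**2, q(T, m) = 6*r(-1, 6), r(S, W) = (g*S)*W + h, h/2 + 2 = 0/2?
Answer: 16844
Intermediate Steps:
h = -4 (h = -4 + 2*(0/2) = -4 + 2*(0*(1/2)) = -4 + 2*0 = -4 + 0 = -4)
r(S, W) = -4 - 4*S*W (r(S, W) = (-4*S)*W - 4 = -4*S*W - 4 = -4 - 4*S*W)
q(T, m) = 120 (q(T, m) = 6*(-4 - 4*(-1)*6) = 6*(-4 + 24) = 6*20 = 120)
d(y) = -3 + y**2
d(12)*q(-3, -4) - 76 = (-3 + 12**2)*120 - 76 = (-3 + 144)*120 - 76 = 141*120 - 76 = 16920 - 76 = 16844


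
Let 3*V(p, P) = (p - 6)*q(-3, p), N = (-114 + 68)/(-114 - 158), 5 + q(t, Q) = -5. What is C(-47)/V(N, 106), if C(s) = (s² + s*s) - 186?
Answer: 863328/3965 ≈ 217.74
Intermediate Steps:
C(s) = -186 + 2*s² (C(s) = (s² + s²) - 186 = 2*s² - 186 = -186 + 2*s²)
q(t, Q) = -10 (q(t, Q) = -5 - 5 = -10)
N = 23/136 (N = -46/(-272) = -46*(-1/272) = 23/136 ≈ 0.16912)
V(p, P) = 20 - 10*p/3 (V(p, P) = ((p - 6)*(-10))/3 = ((-6 + p)*(-10))/3 = (60 - 10*p)/3 = 20 - 10*p/3)
C(-47)/V(N, 106) = (-186 + 2*(-47)²)/(20 - 10/3*23/136) = (-186 + 2*2209)/(20 - 115/204) = (-186 + 4418)/(3965/204) = 4232*(204/3965) = 863328/3965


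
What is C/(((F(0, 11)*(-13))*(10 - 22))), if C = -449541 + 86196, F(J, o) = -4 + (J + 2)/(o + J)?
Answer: 1332265/2184 ≈ 610.01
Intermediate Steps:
F(J, o) = -4 + (2 + J)/(J + o)
C = -363345
C/(((F(0, 11)*(-13))*(10 - 22))) = -363345*(-(0 + 11)/(13*(10 - 22)*(2 - 4*11 - 3*0))) = -363345*11/(156*(2 - 44 + 0)) = -363345/((((1/11)*(-42))*(-13))*(-12)) = -363345/(-42/11*(-13)*(-12)) = -363345/((546/11)*(-12)) = -363345/(-6552/11) = -363345*(-11/6552) = 1332265/2184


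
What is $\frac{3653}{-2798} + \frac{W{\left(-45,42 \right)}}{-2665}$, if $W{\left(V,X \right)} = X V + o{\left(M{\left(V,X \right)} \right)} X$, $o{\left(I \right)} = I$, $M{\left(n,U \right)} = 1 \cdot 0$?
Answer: $- \frac{889405}{1491334} \approx -0.59638$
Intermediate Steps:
$M{\left(n,U \right)} = 0$
$W{\left(V,X \right)} = V X$ ($W{\left(V,X \right)} = X V + 0 X = V X + 0 = V X$)
$\frac{3653}{-2798} + \frac{W{\left(-45,42 \right)}}{-2665} = \frac{3653}{-2798} + \frac{\left(-45\right) 42}{-2665} = 3653 \left(- \frac{1}{2798}\right) - - \frac{378}{533} = - \frac{3653}{2798} + \frac{378}{533} = - \frac{889405}{1491334}$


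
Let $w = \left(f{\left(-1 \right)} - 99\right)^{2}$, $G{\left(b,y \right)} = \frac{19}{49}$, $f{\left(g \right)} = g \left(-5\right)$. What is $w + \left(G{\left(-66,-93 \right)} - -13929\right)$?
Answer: $\frac{1115504}{49} \approx 22765.0$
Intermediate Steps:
$f{\left(g \right)} = - 5 g$
$G{\left(b,y \right)} = \frac{19}{49}$ ($G{\left(b,y \right)} = 19 \cdot \frac{1}{49} = \frac{19}{49}$)
$w = 8836$ ($w = \left(\left(-5\right) \left(-1\right) - 99\right)^{2} = \left(5 - 99\right)^{2} = \left(-94\right)^{2} = 8836$)
$w + \left(G{\left(-66,-93 \right)} - -13929\right) = 8836 + \left(\frac{19}{49} - -13929\right) = 8836 + \left(\frac{19}{49} + 13929\right) = 8836 + \frac{682540}{49} = \frac{1115504}{49}$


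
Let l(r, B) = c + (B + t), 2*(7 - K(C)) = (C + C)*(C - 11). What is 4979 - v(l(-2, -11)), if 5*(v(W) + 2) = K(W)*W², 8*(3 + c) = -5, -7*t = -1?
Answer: 198333674325/9834496 ≈ 20167.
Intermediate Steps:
t = ⅐ (t = -⅐*(-1) = ⅐ ≈ 0.14286)
c = -29/8 (c = -3 + (⅛)*(-5) = -3 - 5/8 = -29/8 ≈ -3.6250)
K(C) = 7 - C*(-11 + C) (K(C) = 7 - (C + C)*(C - 11)/2 = 7 - 2*C*(-11 + C)/2 = 7 - C*(-11 + C))
l(r, B) = -195/56 + B (l(r, B) = -29/8 + (B + ⅐) = -29/8 + (⅐ + B) = -195/56 + B)
v(W) = -2 + W²*(7 - W² + 11*W)/5 (v(W) = -2 + ((7 - W² + 11*W)*W²)/5 = -2 + (W²*(7 - W² + 11*W))/5 = -2 + W²*(7 - W² + 11*W)/5)
4979 - v(l(-2, -11)) = 4979 - (-2 + (-195/56 - 11)²*(7 - (-195/56 - 11)² + 11*(-195/56 - 11))/5) = 4979 - (-2 + (-811/56)²*(7 - (-811/56)² + 11*(-811/56))/5) = 4979 - (-2 + (⅕)*(657721/3136)*(7 - 1*657721/3136 - 8921/56)) = 4979 - (-2 + (⅕)*(657721/3136)*(7 - 657721/3136 - 8921/56)) = 4979 - (-2 + (⅕)*(657721/3136)*(-1135345/3136)) = 4979 - (-2 - 149348049749/9834496) = 4979 - 1*(-149367718741/9834496) = 4979 + 149367718741/9834496 = 198333674325/9834496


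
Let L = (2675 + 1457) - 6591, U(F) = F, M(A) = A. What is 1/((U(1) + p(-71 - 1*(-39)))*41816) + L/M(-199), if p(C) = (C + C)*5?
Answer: 32801348337/2654521496 ≈ 12.357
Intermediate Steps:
p(C) = 10*C (p(C) = (2*C)*5 = 10*C)
L = -2459 (L = 4132 - 6591 = -2459)
1/((U(1) + p(-71 - 1*(-39)))*41816) + L/M(-199) = 1/((1 + 10*(-71 - 1*(-39)))*41816) - 2459/(-199) = (1/41816)/(1 + 10*(-71 + 39)) - 2459*(-1/199) = (1/41816)/(1 + 10*(-32)) + 2459/199 = (1/41816)/(1 - 320) + 2459/199 = (1/41816)/(-319) + 2459/199 = -1/319*1/41816 + 2459/199 = -1/13339304 + 2459/199 = 32801348337/2654521496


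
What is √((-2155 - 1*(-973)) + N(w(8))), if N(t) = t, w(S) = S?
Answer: I*√1174 ≈ 34.264*I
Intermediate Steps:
√((-2155 - 1*(-973)) + N(w(8))) = √((-2155 - 1*(-973)) + 8) = √((-2155 + 973) + 8) = √(-1182 + 8) = √(-1174) = I*√1174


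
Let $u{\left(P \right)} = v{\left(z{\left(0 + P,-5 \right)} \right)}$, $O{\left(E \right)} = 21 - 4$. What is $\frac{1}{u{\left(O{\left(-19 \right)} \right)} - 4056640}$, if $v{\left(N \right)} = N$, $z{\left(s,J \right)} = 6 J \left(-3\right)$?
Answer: $- \frac{1}{4056550} \approx -2.4651 \cdot 10^{-7}$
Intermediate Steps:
$z{\left(s,J \right)} = - 18 J$
$O{\left(E \right)} = 17$
$u{\left(P \right)} = 90$ ($u{\left(P \right)} = \left(-18\right) \left(-5\right) = 90$)
$\frac{1}{u{\left(O{\left(-19 \right)} \right)} - 4056640} = \frac{1}{90 - 4056640} = \frac{1}{-4056550} = - \frac{1}{4056550}$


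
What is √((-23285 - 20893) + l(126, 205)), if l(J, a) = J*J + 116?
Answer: I*√28186 ≈ 167.89*I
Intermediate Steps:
l(J, a) = 116 + J² (l(J, a) = J² + 116 = 116 + J²)
√((-23285 - 20893) + l(126, 205)) = √((-23285 - 20893) + (116 + 126²)) = √(-44178 + (116 + 15876)) = √(-44178 + 15992) = √(-28186) = I*√28186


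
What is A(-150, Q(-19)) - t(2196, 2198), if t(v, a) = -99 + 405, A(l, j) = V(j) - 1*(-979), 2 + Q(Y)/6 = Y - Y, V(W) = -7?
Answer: 666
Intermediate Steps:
Q(Y) = -12 (Q(Y) = -12 + 6*(Y - Y) = -12 + 6*0 = -12 + 0 = -12)
A(l, j) = 972 (A(l, j) = -7 - 1*(-979) = -7 + 979 = 972)
t(v, a) = 306
A(-150, Q(-19)) - t(2196, 2198) = 972 - 1*306 = 972 - 306 = 666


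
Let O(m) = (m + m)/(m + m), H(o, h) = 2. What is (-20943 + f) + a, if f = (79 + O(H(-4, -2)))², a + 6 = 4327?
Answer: -10222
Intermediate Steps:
a = 4321 (a = -6 + 4327 = 4321)
O(m) = 1 (O(m) = (2*m)/((2*m)) = (2*m)*(1/(2*m)) = 1)
f = 6400 (f = (79 + 1)² = 80² = 6400)
(-20943 + f) + a = (-20943 + 6400) + 4321 = -14543 + 4321 = -10222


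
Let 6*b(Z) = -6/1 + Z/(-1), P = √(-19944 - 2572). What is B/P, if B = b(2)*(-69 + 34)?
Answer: -70*I*√5629/16887 ≈ -0.311*I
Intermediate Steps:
P = 2*I*√5629 (P = √(-22516) = 2*I*√5629 ≈ 150.05*I)
b(Z) = -1 - Z/6 (b(Z) = (-6/1 + Z/(-1))/6 = (-6*1 + Z*(-1))/6 = (-6 - Z)/6 = -1 - Z/6)
B = 140/3 (B = (-1 - ⅙*2)*(-69 + 34) = (-1 - ⅓)*(-35) = -4/3*(-35) = 140/3 ≈ 46.667)
B/P = 140/(3*((2*I*√5629))) = 140*(-I*√5629/11258)/3 = -70*I*√5629/16887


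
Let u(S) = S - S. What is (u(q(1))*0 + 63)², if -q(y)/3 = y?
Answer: 3969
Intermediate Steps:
q(y) = -3*y
u(S) = 0
(u(q(1))*0 + 63)² = (0*0 + 63)² = (0 + 63)² = 63² = 3969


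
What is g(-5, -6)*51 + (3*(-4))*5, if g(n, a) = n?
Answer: -315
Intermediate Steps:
g(-5, -6)*51 + (3*(-4))*5 = -5*51 + (3*(-4))*5 = -255 - 12*5 = -255 - 60 = -315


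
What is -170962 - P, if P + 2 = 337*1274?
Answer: -600298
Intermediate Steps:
P = 429336 (P = -2 + 337*1274 = -2 + 429338 = 429336)
-170962 - P = -170962 - 1*429336 = -170962 - 429336 = -600298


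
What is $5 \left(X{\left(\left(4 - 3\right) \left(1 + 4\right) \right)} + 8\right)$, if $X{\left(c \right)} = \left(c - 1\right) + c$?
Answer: $85$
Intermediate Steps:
$X{\left(c \right)} = -1 + 2 c$ ($X{\left(c \right)} = \left(-1 + c\right) + c = -1 + 2 c$)
$5 \left(X{\left(\left(4 - 3\right) \left(1 + 4\right) \right)} + 8\right) = 5 \left(\left(-1 + 2 \left(4 - 3\right) \left(1 + 4\right)\right) + 8\right) = 5 \left(\left(-1 + 2 \left(4 - 3\right) 5\right) + 8\right) = 5 \left(\left(-1 + 2 \cdot 1 \cdot 5\right) + 8\right) = 5 \left(\left(-1 + 2 \cdot 5\right) + 8\right) = 5 \left(\left(-1 + 10\right) + 8\right) = 5 \left(9 + 8\right) = 5 \cdot 17 = 85$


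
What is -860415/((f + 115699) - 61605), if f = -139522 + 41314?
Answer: 860415/44114 ≈ 19.504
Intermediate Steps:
f = -98208
-860415/((f + 115699) - 61605) = -860415/((-98208 + 115699) - 61605) = -860415/(17491 - 61605) = -860415/(-44114) = -860415*(-1/44114) = 860415/44114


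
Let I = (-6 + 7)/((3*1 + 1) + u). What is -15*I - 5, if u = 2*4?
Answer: -25/4 ≈ -6.2500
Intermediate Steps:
u = 8
I = 1/12 (I = (-6 + 7)/((3*1 + 1) + 8) = 1/((3 + 1) + 8) = 1/(4 + 8) = 1/12 ≈ 0.083333)
-15*I - 5 = -15*1/12 - 5 = -5/4 - 5 = -25/4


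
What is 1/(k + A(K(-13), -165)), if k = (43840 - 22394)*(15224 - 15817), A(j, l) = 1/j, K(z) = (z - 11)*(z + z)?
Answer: -624/7935706271 ≈ -7.8632e-8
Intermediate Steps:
K(z) = 2*z*(-11 + z) (K(z) = (-11 + z)*(2*z) = 2*z*(-11 + z))
k = -12717478 (k = 21446*(-593) = -12717478)
1/(k + A(K(-13), -165)) = 1/(-12717478 + 1/(2*(-13)*(-11 - 13))) = 1/(-12717478 + 1/(2*(-13)*(-24))) = 1/(-12717478 + 1/624) = 1/(-7935706271/624) = -624/7935706271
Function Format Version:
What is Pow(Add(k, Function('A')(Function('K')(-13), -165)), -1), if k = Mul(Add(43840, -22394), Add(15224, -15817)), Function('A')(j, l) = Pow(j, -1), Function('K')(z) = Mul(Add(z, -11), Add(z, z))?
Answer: Rational(-624, 7935706271) ≈ -7.8632e-8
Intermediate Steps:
Function('K')(z) = Mul(2, z, Add(-11, z)) (Function('K')(z) = Mul(Add(-11, z), Mul(2, z)) = Mul(2, z, Add(-11, z)))
k = -12717478 (k = Mul(21446, -593) = -12717478)
Pow(Add(k, Function('A')(Function('K')(-13), -165)), -1) = Pow(Add(-12717478, Pow(Mul(2, -13, Add(-11, -13)), -1)), -1) = Pow(Add(-12717478, Pow(Mul(2, -13, -24), -1)), -1) = Pow(Add(-12717478, Pow(624, -1)), -1) = Pow(Add(-12717478, Rational(1, 624)), -1) = Pow(Rational(-7935706271, 624), -1) = Rational(-624, 7935706271)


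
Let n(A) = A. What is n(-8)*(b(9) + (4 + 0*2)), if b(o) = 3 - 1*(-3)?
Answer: -80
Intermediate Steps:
b(o) = 6 (b(o) = 3 + 3 = 6)
n(-8)*(b(9) + (4 + 0*2)) = -8*(6 + (4 + 0*2)) = -8*(6 + (4 + 0)) = -8*(6 + 4) = -8*10 = -80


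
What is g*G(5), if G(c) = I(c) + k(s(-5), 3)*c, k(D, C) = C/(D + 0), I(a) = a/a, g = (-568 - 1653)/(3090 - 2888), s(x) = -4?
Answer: 24431/808 ≈ 30.236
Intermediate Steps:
g = -2221/202 ≈ -10.995
I(a) = 1
k(D, C) = C/D
G(c) = 1 - 3*c/4 (G(c) = 1 + (3/(-4))*c = 1 + (3*(-¼))*c = 1 - 3*c/4)
g*G(5) = -2221*(1 - ¾*5)/202 = -2221*(1 - 15/4)/202 = -2221/202*(-11/4) = 24431/808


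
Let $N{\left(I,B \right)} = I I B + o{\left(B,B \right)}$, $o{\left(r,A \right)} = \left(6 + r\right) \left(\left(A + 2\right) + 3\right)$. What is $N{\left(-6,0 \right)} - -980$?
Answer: $1010$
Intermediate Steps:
$o{\left(r,A \right)} = \left(5 + A\right) \left(6 + r\right)$ ($o{\left(r,A \right)} = \left(6 + r\right) \left(\left(2 + A\right) + 3\right) = \left(6 + r\right) \left(5 + A\right) = \left(5 + A\right) \left(6 + r\right)$)
$N{\left(I,B \right)} = 30 + B^{2} + 11 B + B I^{2}$ ($N{\left(I,B \right)} = I I B + \left(30 + 5 B + 6 B + B B\right) = I^{2} B + \left(30 + 5 B + 6 B + B^{2}\right) = B I^{2} + \left(30 + B^{2} + 11 B\right) = 30 + B^{2} + 11 B + B I^{2}$)
$N{\left(-6,0 \right)} - -980 = \left(30 + 0^{2} + 11 \cdot 0 + 0 \left(-6\right)^{2}\right) - -980 = \left(30 + 0 + 0 + 0 \cdot 36\right) + 980 = \left(30 + 0 + 0 + 0\right) + 980 = 30 + 980 = 1010$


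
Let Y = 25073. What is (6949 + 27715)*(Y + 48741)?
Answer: 2558688496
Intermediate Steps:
(6949 + 27715)*(Y + 48741) = (6949 + 27715)*(25073 + 48741) = 34664*73814 = 2558688496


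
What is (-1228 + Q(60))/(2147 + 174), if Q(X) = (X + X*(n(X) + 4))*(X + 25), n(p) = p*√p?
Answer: 24272/2321 + 612000*√15/2321 ≈ 1031.7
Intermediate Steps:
n(p) = p^(3/2)
Q(X) = (25 + X)*(X + X*(4 + X^(3/2))) (Q(X) = (X + X*(X^(3/2) + 4))*(X + 25) = (X + X*(4 + X^(3/2)))*(25 + X) = (25 + X)*(X + X*(4 + X^(3/2))))
(-1228 + Q(60))/(2147 + 174) = (-1228 + 60*(125 + 60^(5/2) + 5*60 + 25*60^(3/2)))/(2147 + 174) = (-1228 + 60*(125 + 7200*√15 + 300 + 25*(120*√15)))/2321 = (-1228 + 60*(125 + 7200*√15 + 300 + 3000*√15))*(1/2321) = (-1228 + 60*(425 + 10200*√15))*(1/2321) = (-1228 + (25500 + 612000*√15))*(1/2321) = (24272 + 612000*√15)*(1/2321) = 24272/2321 + 612000*√15/2321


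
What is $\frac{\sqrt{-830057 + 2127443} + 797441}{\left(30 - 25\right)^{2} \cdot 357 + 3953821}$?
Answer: $\frac{797441}{3962746} + \frac{3 \sqrt{144154}}{3962746} \approx 0.20152$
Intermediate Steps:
$\frac{\sqrt{-830057 + 2127443} + 797441}{\left(30 - 25\right)^{2} \cdot 357 + 3953821} = \frac{\sqrt{1297386} + 797441}{5^{2} \cdot 357 + 3953821} = \frac{3 \sqrt{144154} + 797441}{25 \cdot 357 + 3953821} = \frac{797441 + 3 \sqrt{144154}}{8925 + 3953821} = \frac{797441 + 3 \sqrt{144154}}{3962746} = \left(797441 + 3 \sqrt{144154}\right) \frac{1}{3962746} = \frac{797441}{3962746} + \frac{3 \sqrt{144154}}{3962746}$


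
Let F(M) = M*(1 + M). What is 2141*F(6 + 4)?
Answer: 235510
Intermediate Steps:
2141*F(6 + 4) = 2141*((6 + 4)*(1 + (6 + 4))) = 2141*(10*(1 + 10)) = 2141*(10*11) = 2141*110 = 235510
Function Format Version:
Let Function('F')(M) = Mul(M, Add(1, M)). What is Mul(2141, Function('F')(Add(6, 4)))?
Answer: 235510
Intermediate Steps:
Mul(2141, Function('F')(Add(6, 4))) = Mul(2141, Mul(Add(6, 4), Add(1, Add(6, 4)))) = Mul(2141, Mul(10, Add(1, 10))) = Mul(2141, Mul(10, 11)) = Mul(2141, 110) = 235510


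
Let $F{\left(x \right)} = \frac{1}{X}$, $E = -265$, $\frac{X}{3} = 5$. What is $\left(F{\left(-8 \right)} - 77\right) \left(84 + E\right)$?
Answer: $\frac{208874}{15} \approx 13925.0$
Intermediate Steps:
$X = 15$ ($X = 3 \cdot 5 = 15$)
$F{\left(x \right)} = \frac{1}{15}$
$\left(F{\left(-8 \right)} - 77\right) \left(84 + E\right) = \left(\frac{1}{15} - 77\right) \left(84 - 265\right) = \left(- \frac{1154}{15}\right) \left(-181\right) = \frac{208874}{15}$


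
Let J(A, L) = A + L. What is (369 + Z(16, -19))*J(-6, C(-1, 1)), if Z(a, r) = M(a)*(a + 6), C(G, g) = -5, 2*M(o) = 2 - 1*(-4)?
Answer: -4785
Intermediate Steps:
M(o) = 3 (M(o) = (2 - 1*(-4))/2 = (2 + 4)/2 = (1/2)*6 = 3)
Z(a, r) = 18 + 3*a (Z(a, r) = 3*(a + 6) = 3*(6 + a) = 18 + 3*a)
(369 + Z(16, -19))*J(-6, C(-1, 1)) = (369 + (18 + 3*16))*(-6 - 5) = (369 + (18 + 48))*(-11) = (369 + 66)*(-11) = 435*(-11) = -4785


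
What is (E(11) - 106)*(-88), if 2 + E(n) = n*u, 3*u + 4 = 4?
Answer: 9504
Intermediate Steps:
u = 0 (u = -4/3 + (1/3)*4 = -4/3 + 4/3 = 0)
E(n) = -2 (E(n) = -2 + n*0 = -2 + 0 = -2)
(E(11) - 106)*(-88) = (-2 - 106)*(-88) = -108*(-88) = 9504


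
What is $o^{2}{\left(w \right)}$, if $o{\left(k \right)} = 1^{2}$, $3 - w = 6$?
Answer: $1$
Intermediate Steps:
$w = -3$ ($w = 3 - 6 = -3$)
$o{\left(k \right)} = 1$
$o^{2}{\left(w \right)} = 1^{2} = 1$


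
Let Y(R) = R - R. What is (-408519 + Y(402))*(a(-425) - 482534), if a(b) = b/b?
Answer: 197123898627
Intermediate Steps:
Y(R) = 0
a(b) = 1
(-408519 + Y(402))*(a(-425) - 482534) = (-408519 + 0)*(1 - 482534) = -408519*(-482533) = 197123898627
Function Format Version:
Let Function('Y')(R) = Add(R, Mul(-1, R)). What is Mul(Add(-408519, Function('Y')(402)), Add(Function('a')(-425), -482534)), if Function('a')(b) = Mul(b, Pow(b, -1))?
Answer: 197123898627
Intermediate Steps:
Function('Y')(R) = 0
Function('a')(b) = 1
Mul(Add(-408519, Function('Y')(402)), Add(Function('a')(-425), -482534)) = Mul(Add(-408519, 0), Add(1, -482534)) = Mul(-408519, -482533) = 197123898627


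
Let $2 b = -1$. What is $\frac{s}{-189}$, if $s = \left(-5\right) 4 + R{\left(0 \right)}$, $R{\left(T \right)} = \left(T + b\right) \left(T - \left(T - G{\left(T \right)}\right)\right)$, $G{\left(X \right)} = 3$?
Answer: $\frac{43}{378} \approx 0.11376$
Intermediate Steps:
$b = - \frac{1}{2}$ ($b = \frac{1}{2} \left(-1\right) = - \frac{1}{2} \approx -0.5$)
$R{\left(T \right)} = - \frac{3}{2} + 3 T$ ($R{\left(T \right)} = \left(T - \frac{1}{2}\right) \left(T - \left(-3 + T\right)\right) = \left(- \frac{1}{2} + T\right) 3 = - \frac{3}{2} + 3 T$)
$s = - \frac{43}{2}$ ($s = \left(-5\right) 4 + \left(- \frac{3}{2} + 3 \cdot 0\right) = -20 + \left(- \frac{3}{2} + 0\right) = -20 - \frac{3}{2} = - \frac{43}{2} \approx -21.5$)
$\frac{s}{-189} = \frac{1}{-189} \left(- \frac{43}{2}\right) = \left(- \frac{1}{189}\right) \left(- \frac{43}{2}\right) = \frac{43}{378}$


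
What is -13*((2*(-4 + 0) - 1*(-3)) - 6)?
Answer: 143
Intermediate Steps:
-13*((2*(-4 + 0) - 1*(-3)) - 6) = -13*((2*(-4) + 3) - 6) = -13*((-8 + 3) - 6) = -13*(-5 - 6) = -13*(-11) = 143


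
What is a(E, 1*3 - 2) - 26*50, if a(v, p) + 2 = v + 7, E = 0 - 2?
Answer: -1297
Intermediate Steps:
E = -2
a(v, p) = 5 + v (a(v, p) = -2 + (v + 7) = -2 + (7 + v) = 5 + v)
a(E, 1*3 - 2) - 26*50 = (5 - 2) - 26*50 = 3 - 1300 = -1297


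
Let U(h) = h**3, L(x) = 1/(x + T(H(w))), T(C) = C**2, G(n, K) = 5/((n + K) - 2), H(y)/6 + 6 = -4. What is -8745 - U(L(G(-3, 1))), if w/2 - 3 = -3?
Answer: -26085239075506939/2982874679875 ≈ -8745.0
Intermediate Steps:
w = 0 (w = 6 + 2*(-3) = 6 - 6 = 0)
H(y) = -60 (H(y) = -36 + 6*(-4) = -36 - 24 = -60)
G(n, K) = 5/(-2 + K + n) (G(n, K) = 5/((K + n) - 2) = 5/(-2 + K + n))
L(x) = 1/(3600 + x) (L(x) = 1/(x + (-60)**2) = 1/(x + 3600) = 1/(3600 + x))
-8745 - U(L(G(-3, 1))) = -8745 - (1/(3600 + 5/(-2 + 1 - 3)))**3 = -8745 - (1/(3600 + 5/(-4)))**3 = -8745 - (1/(3600 + 5*(-1/4)))**3 = -8745 - (1/(3600 - 5/4))**3 = -8745 - (1/(14395/4))**3 = -8745 - (4/14395)**3 = -8745 - 1*64/2982874679875 = -8745 - 64/2982874679875 = -26085239075506939/2982874679875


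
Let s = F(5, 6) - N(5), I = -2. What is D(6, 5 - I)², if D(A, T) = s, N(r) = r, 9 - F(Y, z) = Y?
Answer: 1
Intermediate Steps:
F(Y, z) = 9 - Y
s = -1 (s = (9 - 1*5) - 1*5 = (9 - 5) - 5 = 4 - 5 = -1)
D(A, T) = -1
D(6, 5 - I)² = (-1)² = 1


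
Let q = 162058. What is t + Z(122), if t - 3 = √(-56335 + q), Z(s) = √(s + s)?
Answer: 3 + 2*√61 + 3*√11747 ≈ 343.77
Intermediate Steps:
Z(s) = √2*√s (Z(s) = √(2*s) = √2*√s)
t = 3 + 3*√11747 (t = 3 + √(-56335 + 162058) = 3 + √105723 = 3 + 3*√11747 ≈ 328.15)
t + Z(122) = (3 + 3*√11747) + √2*√122 = (3 + 3*√11747) + 2*√61 = 3 + 2*√61 + 3*√11747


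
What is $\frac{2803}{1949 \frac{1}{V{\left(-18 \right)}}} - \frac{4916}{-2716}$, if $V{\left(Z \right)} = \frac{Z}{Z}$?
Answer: $\frac{4298558}{1323371} \approx 3.2482$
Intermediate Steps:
$V{\left(Z \right)} = 1$
$\frac{2803}{1949 \frac{1}{V{\left(-18 \right)}}} - \frac{4916}{-2716} = \frac{2803}{1949 \cdot 1^{-1}} - \frac{4916}{-2716} = \frac{2803}{1949 \cdot 1} - - \frac{1229}{679} = \frac{2803}{1949} + \frac{1229}{679} = \frac{4298558}{1323371}$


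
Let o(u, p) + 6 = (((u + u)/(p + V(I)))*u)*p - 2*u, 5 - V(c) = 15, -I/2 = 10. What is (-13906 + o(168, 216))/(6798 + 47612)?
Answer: 462884/560423 ≈ 0.82595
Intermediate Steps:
I = -20 (I = -2*10 = -20)
V(c) = -10 (V(c) = 5 - 1*15 = 5 - 15 = -10)
o(u, p) = -6 - 2*u + 2*p*u**2/(-10 + p) (o(u, p) = -6 + ((((u + u)/(p - 10))*u)*p - 2*u) = -6 + ((((2*u)/(-10 + p))*u)*p - 2*u) = -6 + (((2*u/(-10 + p))*u)*p - 2*u) = -6 + ((2*u**2/(-10 + p))*p - 2*u) = -6 + (2*p*u**2/(-10 + p) - 2*u) = -6 + (-2*u + 2*p*u**2/(-10 + p)) = -6 - 2*u + 2*p*u**2/(-10 + p))
(-13906 + o(168, 216))/(6798 + 47612) = (-13906 + 2*(30 - 3*216 + 10*168 + 216*168**2 - 1*216*168)/(-10 + 216))/(6798 + 47612) = (-13906 + 2*(30 - 648 + 1680 + 216*28224 - 36288)/206)/54410 = (-13906 + 2*(1/206)*(30 - 648 + 1680 + 6096384 - 36288))*(1/54410) = (-13906 + 2*(1/206)*6061158)*(1/54410) = (-13906 + 6061158/103)*(1/54410) = (4628840/103)*(1/54410) = 462884/560423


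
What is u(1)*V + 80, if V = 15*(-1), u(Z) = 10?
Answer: -70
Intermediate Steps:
V = -15
u(1)*V + 80 = 10*(-15) + 80 = -150 + 80 = -70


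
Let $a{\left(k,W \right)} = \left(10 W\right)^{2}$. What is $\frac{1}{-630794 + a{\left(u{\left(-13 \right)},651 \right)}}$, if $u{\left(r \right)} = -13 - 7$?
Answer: $\frac{1}{41749306} \approx 2.3952 \cdot 10^{-8}$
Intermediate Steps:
$u{\left(r \right)} = -20$ ($u{\left(r \right)} = -13 - 7 = -20$)
$a{\left(k,W \right)} = 100 W^{2}$
$\frac{1}{-630794 + a{\left(u{\left(-13 \right)},651 \right)}} = \frac{1}{-630794 + 100 \cdot 651^{2}} = \frac{1}{-630794 + 100 \cdot 423801} = \frac{1}{-630794 + 42380100} = \frac{1}{41749306}$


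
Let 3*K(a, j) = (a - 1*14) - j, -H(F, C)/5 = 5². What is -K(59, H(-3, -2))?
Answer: -170/3 ≈ -56.667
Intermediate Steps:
H(F, C) = -125 (H(F, C) = -5*5² = -5*25 = -125)
K(a, j) = -14/3 - j/3 + a/3 (K(a, j) = ((a - 1*14) - j)/3 = ((a - 14) - j)/3 = ((-14 + a) - j)/3 = (-14 + a - j)/3 = -14/3 - j/3 + a/3)
-K(59, H(-3, -2)) = -(-14/3 - ⅓*(-125) + (⅓)*59) = -(-14/3 + 125/3 + 59/3) = -1*170/3 = -170/3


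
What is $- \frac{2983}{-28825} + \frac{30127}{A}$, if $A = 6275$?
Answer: $\frac{35485164}{7235075} \approx 4.9046$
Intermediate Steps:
$- \frac{2983}{-28825} + \frac{30127}{A} = - \frac{2983}{-28825} + \frac{30127}{6275} = \left(-2983\right) \left(- \frac{1}{28825}\right) + 30127 \cdot \frac{1}{6275} = \frac{2983}{28825} + \frac{30127}{6275} = \frac{35485164}{7235075}$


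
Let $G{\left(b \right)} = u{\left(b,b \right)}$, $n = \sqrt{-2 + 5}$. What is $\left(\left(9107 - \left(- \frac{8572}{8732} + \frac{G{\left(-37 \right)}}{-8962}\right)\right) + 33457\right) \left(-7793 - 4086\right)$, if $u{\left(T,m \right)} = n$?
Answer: $- \frac{1103789018045}{2183} - \frac{11879 \sqrt{3}}{8962} \approx -5.0563 \cdot 10^{8}$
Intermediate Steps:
$n = \sqrt{3} \approx 1.732$
$u{\left(T,m \right)} = \sqrt{3}$
$G{\left(b \right)} = \sqrt{3}$
$\left(\left(9107 - \left(- \frac{8572}{8732} + \frac{G{\left(-37 \right)}}{-8962}\right)\right) + 33457\right) \left(-7793 - 4086\right) = \left(\left(9107 - \left(- \frac{8572}{8732} + \frac{\sqrt{3}}{-8962}\right)\right) + 33457\right) \left(-7793 - 4086\right) = \left(\left(9107 - \left(\left(-8572\right) \frac{1}{8732} + \sqrt{3} \left(- \frac{1}{8962}\right)\right)\right) + 33457\right) \left(-11879\right) = \left(\left(9107 - \left(- \frac{2143}{2183} - \frac{\sqrt{3}}{8962}\right)\right) + 33457\right) \left(-11879\right) = \left(\left(9107 + \left(\frac{2143}{2183} + \frac{\sqrt{3}}{8962}\right)\right) + 33457\right) \left(-11879\right) = \left(\left(\frac{19882724}{2183} + \frac{\sqrt{3}}{8962}\right) + 33457\right) \left(-11879\right) = \left(\frac{92919355}{2183} + \frac{\sqrt{3}}{8962}\right) \left(-11879\right) = - \frac{1103789018045}{2183} - \frac{11879 \sqrt{3}}{8962}$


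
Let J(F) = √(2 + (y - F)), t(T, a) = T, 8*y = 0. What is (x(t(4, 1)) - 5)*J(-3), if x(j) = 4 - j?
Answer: -5*√5 ≈ -11.180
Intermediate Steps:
y = 0 (y = (⅛)*0 = 0)
J(F) = √(2 - F) (J(F) = √(2 + (0 - F)) = √(2 - F))
(x(t(4, 1)) - 5)*J(-3) = ((4 - 1*4) - 5)*√(2 - 1*(-3)) = ((4 - 4) - 5)*√(2 + 3) = (0 - 5)*√5 = -5*√5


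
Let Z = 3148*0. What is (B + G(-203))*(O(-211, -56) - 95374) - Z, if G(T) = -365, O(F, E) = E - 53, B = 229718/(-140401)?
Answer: 4915090833089/140401 ≈ 3.5007e+7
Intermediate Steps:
B = -229718/140401 (B = 229718*(-1/140401) = -229718/140401 ≈ -1.6362)
O(F, E) = -53 + E
Z = 0
(B + G(-203))*(O(-211, -56) - 95374) - Z = (-229718/140401 - 365)*((-53 - 56) - 95374) - 1*0 = -51476083*(-109 - 95374)/140401 + 0 = -51476083/140401*(-95483) + 0 = 4915090833089/140401 + 0 = 4915090833089/140401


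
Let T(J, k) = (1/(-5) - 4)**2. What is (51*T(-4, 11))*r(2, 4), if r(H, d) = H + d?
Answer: 134946/25 ≈ 5397.8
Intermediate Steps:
T(J, k) = 441/25 (T(J, k) = (-1/5 - 4)**2 = (-21/5)**2 = 441/25)
(51*T(-4, 11))*r(2, 4) = (51*(441/25))*(2 + 4) = (22491/25)*6 = 134946/25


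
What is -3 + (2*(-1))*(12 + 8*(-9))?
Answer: 117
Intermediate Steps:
-3 + (2*(-1))*(12 + 8*(-9)) = -3 - 2*(12 - 72) = -3 - 2*(-60) = -3 + 120 = 117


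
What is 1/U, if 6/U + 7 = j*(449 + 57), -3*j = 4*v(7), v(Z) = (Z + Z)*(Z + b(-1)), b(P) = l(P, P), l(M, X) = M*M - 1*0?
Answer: -226709/18 ≈ -12595.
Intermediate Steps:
l(M, X) = M² (l(M, X) = M² + 0 = M²)
b(P) = P²
v(Z) = 2*Z*(1 + Z) (v(Z) = (Z + Z)*(Z + (-1)²) = (2*Z)*(Z + 1) = (2*Z)*(1 + Z) = 2*Z*(1 + Z))
j = -448/3 (j = -4*2*7*(1 + 7)/3 = -4*2*7*8/3 = -4*112/3 = -⅓*448 = -448/3 ≈ -149.33)
U = -18/226709 (U = 6/(-7 - 448*(449 + 57)/3) = 6/(-7 - 448/3*506) = 6/(-7 - 226688/3) = 6/(-226709/3) = 6*(-3/226709) = -18/226709 ≈ -7.9397e-5)
1/U = 1/(-18/226709) = -226709/18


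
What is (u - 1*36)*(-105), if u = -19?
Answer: 5775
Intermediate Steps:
(u - 1*36)*(-105) = (-19 - 1*36)*(-105) = (-19 - 36)*(-105) = -55*(-105) = 5775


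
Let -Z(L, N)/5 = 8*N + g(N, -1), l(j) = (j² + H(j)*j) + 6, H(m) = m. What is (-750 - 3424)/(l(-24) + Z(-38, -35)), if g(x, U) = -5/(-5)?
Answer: -4174/2553 ≈ -1.6349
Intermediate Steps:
g(x, U) = 1 (g(x, U) = -5*(-⅕) = 1)
l(j) = 6 + 2*j² (l(j) = (j² + j*j) + 6 = (j² + j²) + 6 = 2*j² + 6 = 6 + 2*j²)
Z(L, N) = -5 - 40*N (Z(L, N) = -5*(8*N + 1) = -5*(1 + 8*N) = -5 - 40*N)
(-750 - 3424)/(l(-24) + Z(-38, -35)) = (-750 - 3424)/((6 + 2*(-24)²) + (-5 - 40*(-35))) = -4174/((6 + 2*576) + (-5 + 1400)) = -4174/((6 + 1152) + 1395) = -4174/(1158 + 1395) = -4174/2553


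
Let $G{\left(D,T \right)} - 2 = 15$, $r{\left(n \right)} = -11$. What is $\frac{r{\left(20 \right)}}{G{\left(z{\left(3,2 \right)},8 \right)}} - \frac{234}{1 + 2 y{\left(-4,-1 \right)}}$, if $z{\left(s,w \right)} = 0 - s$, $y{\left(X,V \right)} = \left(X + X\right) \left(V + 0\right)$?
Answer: $- \frac{245}{17} \approx -14.412$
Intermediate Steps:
$y{\left(X,V \right)} = 2 V X$ ($y{\left(X,V \right)} = 2 X V = 2 V X$)
$z{\left(s,w \right)} = - s$
$G{\left(D,T \right)} = 17$ ($G{\left(D,T \right)} = 2 + 15 = 17$)
$\frac{r{\left(20 \right)}}{G{\left(z{\left(3,2 \right)},8 \right)}} - \frac{234}{1 + 2 y{\left(-4,-1 \right)}} = - \frac{11}{17} - \frac{234}{1 + 2 \cdot 2 \left(-1\right) \left(-4\right)} = \left(-11\right) \frac{1}{17} - \frac{234}{1 + 2 \cdot 8} = - \frac{11}{17} - \frac{234}{1 + 16} = - \frac{11}{17} - \frac{234}{17} = - \frac{245}{17}$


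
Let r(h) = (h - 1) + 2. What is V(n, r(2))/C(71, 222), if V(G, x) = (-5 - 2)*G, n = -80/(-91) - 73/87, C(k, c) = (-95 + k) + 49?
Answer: -317/28275 ≈ -0.011211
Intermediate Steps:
C(k, c) = -46 + k
n = 317/7917 (n = -80*(-1/91) - 73*1/87 = 80/91 - 73/87 = 317/7917 ≈ 0.040040)
r(h) = 1 + h (r(h) = (-1 + h) + 2 = 1 + h)
V(G, x) = -7*G
V(n, r(2))/C(71, 222) = (-7*317/7917)/(-46 + 71) = -317/1131/25 = -317/1131*1/25 = -317/28275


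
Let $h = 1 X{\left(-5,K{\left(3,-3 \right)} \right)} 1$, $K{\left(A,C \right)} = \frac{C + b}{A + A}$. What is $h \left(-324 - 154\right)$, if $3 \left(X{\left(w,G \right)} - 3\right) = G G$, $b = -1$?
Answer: $- \frac{40630}{27} \approx -1504.8$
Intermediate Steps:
$K{\left(A,C \right)} = \frac{-1 + C}{2 A}$ ($K{\left(A,C \right)} = \frac{C - 1}{A + A} = \frac{-1 + C}{2 A}$)
$X{\left(w,G \right)} = 3 + \frac{G^{2}}{3}$ ($X{\left(w,G \right)} = 3 + \frac{G G}{3} = 3 + \frac{G^{2}}{3}$)
$h = \frac{85}{27}$ ($h = 1 \left(3 + \frac{\left(\frac{-1 - 3}{2 \cdot 3}\right)^{2}}{3}\right) 1 = 1 \left(3 + \frac{\left(\frac{1}{2} \cdot \frac{1}{3} \left(-4\right)\right)^{2}}{3}\right) 1 = 1 \left(3 + \frac{\left(- \frac{2}{3}\right)^{2}}{3}\right) 1 = 1 \left(3 + \frac{1}{3} \cdot \frac{4}{9}\right) 1 = 1 \left(3 + \frac{4}{27}\right) 1 = 1 \cdot \frac{85}{27} \cdot 1 = \frac{85}{27} \cdot 1 = \frac{85}{27} \approx 3.1481$)
$h \left(-324 - 154\right) = \frac{85 \left(-324 - 154\right)}{27} = \frac{85}{27} \left(-478\right) = - \frac{40630}{27}$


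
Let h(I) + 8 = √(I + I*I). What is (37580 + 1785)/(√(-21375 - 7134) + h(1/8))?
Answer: -19210120/1828297 - 2519360*I*√28509/1828297 ≈ -10.507 - 232.67*I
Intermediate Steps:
h(I) = -8 + √(I + I²) (h(I) = -8 + √(I + I*I) = -8 + √(I + I²))
(37580 + 1785)/(√(-21375 - 7134) + h(1/8)) = (37580 + 1785)/(√(-21375 - 7134) + (-8 + √((1 + 1/8)/8))) = 39365/(√(-28509) + (-8 + √((1 + ⅛)/8))) = 39365/(I*√28509 + (-8 + √((⅛)*(9/8)))) = 39365/(I*√28509 + (-8 + √(9/64))) = 39365/(I*√28509 + (-8 + 3/8)) = 39365/(I*√28509 - 61/8) = 39365/(-61/8 + I*√28509)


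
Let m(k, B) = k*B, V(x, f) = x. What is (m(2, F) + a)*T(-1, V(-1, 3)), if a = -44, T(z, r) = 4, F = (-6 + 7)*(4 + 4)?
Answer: -112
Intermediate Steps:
F = 8 (F = 1*8 = 8)
m(k, B) = B*k
(m(2, F) + a)*T(-1, V(-1, 3)) = (8*2 - 44)*4 = (16 - 44)*4 = -28*4 = -112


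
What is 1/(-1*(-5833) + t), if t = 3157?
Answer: 1/8990 ≈ 0.00011123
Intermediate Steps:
1/(-1*(-5833) + t) = 1/(-1*(-5833) + 3157) = 1/(5833 + 3157) = 1/8990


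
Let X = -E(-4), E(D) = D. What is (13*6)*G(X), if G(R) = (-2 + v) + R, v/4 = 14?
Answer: 4524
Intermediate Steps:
v = 56 (v = 4*14 = 56)
X = 4 (X = -1*(-4) = 4)
G(R) = 54 + R (G(R) = (-2 + 56) + R = 54 + R)
(13*6)*G(X) = (13*6)*(54 + 4) = 78*58 = 4524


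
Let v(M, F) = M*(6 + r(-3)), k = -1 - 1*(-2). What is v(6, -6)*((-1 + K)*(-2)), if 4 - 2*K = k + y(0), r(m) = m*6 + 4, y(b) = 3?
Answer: -96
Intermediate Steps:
r(m) = 4 + 6*m (r(m) = 6*m + 4 = 4 + 6*m)
k = 1 (k = -1 + 2 = 1)
K = 0 (K = 2 - (1 + 3)/2 = 2 - ½*4 = 2 - 2 = 0)
v(M, F) = -8*M (v(M, F) = M*(6 + (4 + 6*(-3))) = M*(6 + (4 - 18)) = M*(6 - 14) = M*(-8) = -8*M)
v(6, -6)*((-1 + K)*(-2)) = (-8*6)*((-1 + 0)*(-2)) = -(-48)*(-2) = -48*2 = -96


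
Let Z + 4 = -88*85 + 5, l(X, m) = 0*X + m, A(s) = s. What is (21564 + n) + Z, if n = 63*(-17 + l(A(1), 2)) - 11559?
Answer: 1581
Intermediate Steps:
l(X, m) = m (l(X, m) = 0 + m = m)
Z = -7479 (Z = -4 + (-88*85 + 5) = -4 + (-7480 + 5) = -4 - 7475 = -7479)
n = -12504 (n = 63*(-17 + 2) - 11559 = 63*(-15) - 11559 = -945 - 11559 = -12504)
(21564 + n) + Z = (21564 - 12504) - 7479 = 9060 - 7479 = 1581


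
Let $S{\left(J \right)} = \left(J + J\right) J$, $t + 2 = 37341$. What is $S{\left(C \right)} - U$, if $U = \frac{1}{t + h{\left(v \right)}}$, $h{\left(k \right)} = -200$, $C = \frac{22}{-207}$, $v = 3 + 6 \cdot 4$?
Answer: $\frac{35907703}{1591369011} \approx 0.022564$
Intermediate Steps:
$v = 27$ ($v = 3 + 24 = 27$)
$C = - \frac{22}{207}$ ($C = 22 \left(- \frac{1}{207}\right) = - \frac{22}{207} \approx -0.10628$)
$t = 37339$ ($t = -2 + 37341 = 37339$)
$S{\left(J \right)} = 2 J^{2}$ ($S{\left(J \right)} = 2 J J = 2 J^{2}$)
$U = \frac{1}{37139}$ ($U = \frac{1}{37339 - 200} = \frac{1}{37139} \approx 2.6926 \cdot 10^{-5}$)
$S{\left(C \right)} - U = 2 \left(- \frac{22}{207}\right)^{2} - \frac{1}{37139} = 2 \cdot \frac{484}{42849} - \frac{1}{37139} = \frac{968}{42849} - \frac{1}{37139} = \frac{35907703}{1591369011}$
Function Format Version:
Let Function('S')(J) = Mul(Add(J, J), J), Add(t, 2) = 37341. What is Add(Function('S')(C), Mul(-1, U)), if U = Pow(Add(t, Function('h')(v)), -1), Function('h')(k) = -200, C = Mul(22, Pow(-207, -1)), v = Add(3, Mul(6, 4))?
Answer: Rational(35907703, 1591369011) ≈ 0.022564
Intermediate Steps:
v = 27 (v = Add(3, 24) = 27)
C = Rational(-22, 207) (C = Mul(22, Rational(-1, 207)) = Rational(-22, 207) ≈ -0.10628)
t = 37339 (t = Add(-2, 37341) = 37339)
Function('S')(J) = Mul(2, Pow(J, 2)) (Function('S')(J) = Mul(Mul(2, J), J) = Mul(2, Pow(J, 2)))
U = Rational(1, 37139) (U = Pow(Add(37339, -200), -1) = Pow(37139, -1) = Rational(1, 37139) ≈ 2.6926e-5)
Add(Function('S')(C), Mul(-1, U)) = Add(Mul(2, Pow(Rational(-22, 207), 2)), Mul(-1, Rational(1, 37139))) = Add(Mul(2, Rational(484, 42849)), Rational(-1, 37139)) = Add(Rational(968, 42849), Rational(-1, 37139)) = Rational(35907703, 1591369011)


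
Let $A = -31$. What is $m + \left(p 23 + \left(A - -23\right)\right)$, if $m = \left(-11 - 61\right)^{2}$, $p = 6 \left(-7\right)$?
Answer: $4210$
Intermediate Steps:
$p = -42$
$m = 5184$ ($m = \left(-72\right)^{2} = 5184$)
$m + \left(p 23 + \left(A - -23\right)\right) = 5184 - 974 = 4210$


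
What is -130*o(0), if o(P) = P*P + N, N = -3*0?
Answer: 0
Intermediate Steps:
N = 0
o(P) = P² (o(P) = P*P + 0 = P² + 0 = P²)
-130*o(0) = -130*0² = -130*0 = 0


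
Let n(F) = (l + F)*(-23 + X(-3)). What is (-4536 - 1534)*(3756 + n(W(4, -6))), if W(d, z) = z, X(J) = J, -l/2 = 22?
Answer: -30689920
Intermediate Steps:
l = -44 (l = -2*22 = -44)
n(F) = 1144 - 26*F (n(F) = (-44 + F)*(-23 - 3) = (-44 + F)*(-26) = 1144 - 26*F)
(-4536 - 1534)*(3756 + n(W(4, -6))) = (-4536 - 1534)*(3756 + (1144 - 26*(-6))) = -6070*(3756 + (1144 + 156)) = -6070*(3756 + 1300) = -6070*5056 = -30689920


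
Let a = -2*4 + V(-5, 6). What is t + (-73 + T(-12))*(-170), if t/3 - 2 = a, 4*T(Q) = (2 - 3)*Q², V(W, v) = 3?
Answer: 18521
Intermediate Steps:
T(Q) = -Q²/4 (T(Q) = ((2 - 3)*Q²)/4 = (-Q²)/4 = -Q²/4)
a = -5 (a = -2*4 + 3 = -8 + 3 = -5)
t = -9 (t = 6 + 3*(-5) = 6 - 15 = -9)
t + (-73 + T(-12))*(-170) = -9 + (-73 - ¼*(-12)²)*(-170) = -9 + (-73 - ¼*144)*(-170) = -9 + (-73 - 36)*(-170) = -9 - 109*(-170) = -9 + 18530 = 18521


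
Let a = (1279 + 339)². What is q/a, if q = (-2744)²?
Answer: 1882384/654481 ≈ 2.8761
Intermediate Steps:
a = 2617924 (a = 1618² = 2617924)
q = 7529536
q/a = 7529536/2617924 = 7529536*(1/2617924) = 1882384/654481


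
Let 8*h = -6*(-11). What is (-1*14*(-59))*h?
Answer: 13629/2 ≈ 6814.5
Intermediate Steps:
h = 33/4 (h = (-6*(-11))/8 = (⅛)*66 = 33/4 ≈ 8.2500)
(-1*14*(-59))*h = (-1*14*(-59))*(33/4) = -14*(-59)*(33/4) = 826*(33/4) = 13629/2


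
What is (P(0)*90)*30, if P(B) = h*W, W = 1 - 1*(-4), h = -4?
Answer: -54000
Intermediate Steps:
W = 5 (W = 1 + 4 = 5)
P(B) = -20 (P(B) = -4*5 = -20)
(P(0)*90)*30 = -20*90*30 = -1800*30 = -54000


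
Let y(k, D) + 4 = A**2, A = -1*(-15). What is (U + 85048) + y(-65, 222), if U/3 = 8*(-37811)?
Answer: -822195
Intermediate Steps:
A = 15
y(k, D) = 221 (y(k, D) = -4 + 15**2 = -4 + 225 = 221)
U = -907464 (U = 3*(8*(-37811)) = 3*(-302488) = -907464)
(U + 85048) + y(-65, 222) = (-907464 + 85048) + 221 = -822416 + 221 = -822195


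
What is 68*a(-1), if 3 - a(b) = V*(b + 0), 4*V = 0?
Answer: 204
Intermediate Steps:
V = 0 (V = (1/4)*0 = 0)
a(b) = 3 (a(b) = 3 - 0*(b + 0) = 3 - 0*b = 3 - 1*0 = 3 + 0 = 3)
68*a(-1) = 68*3 = 204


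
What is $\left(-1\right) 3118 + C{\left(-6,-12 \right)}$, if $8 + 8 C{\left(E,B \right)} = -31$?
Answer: $- \frac{24983}{8} \approx -3122.9$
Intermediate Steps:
$C{\left(E,B \right)} = - \frac{39}{8}$ ($C{\left(E,B \right)} = -1 + \frac{1}{8} \left(-31\right) = -1 - \frac{31}{8} = - \frac{39}{8}$)
$\left(-1\right) 3118 + C{\left(-6,-12 \right)} = \left(-1\right) 3118 - \frac{39}{8} = -3118 - \frac{39}{8} = - \frac{24983}{8}$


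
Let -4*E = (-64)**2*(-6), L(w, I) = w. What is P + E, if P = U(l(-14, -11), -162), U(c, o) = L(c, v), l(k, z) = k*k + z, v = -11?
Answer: 6329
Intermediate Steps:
l(k, z) = z + k**2 (l(k, z) = k**2 + z = z + k**2)
U(c, o) = c
E = 6144 (E = -(-64)**2*(-6)/4 = -1024*(-6) = -1/4*(-24576) = 6144)
P = 185 (P = -11 + (-14)**2 = -11 + 196 = 185)
P + E = 185 + 6144 = 6329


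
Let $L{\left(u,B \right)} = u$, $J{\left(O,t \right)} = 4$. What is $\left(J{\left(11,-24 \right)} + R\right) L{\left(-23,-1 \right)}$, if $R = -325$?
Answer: $7383$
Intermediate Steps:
$\left(J{\left(11,-24 \right)} + R\right) L{\left(-23,-1 \right)} = \left(4 - 325\right) \left(-23\right) = \left(-321\right) \left(-23\right) = 7383$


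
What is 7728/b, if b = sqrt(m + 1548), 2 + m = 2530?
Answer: 3864*sqrt(1019)/1019 ≈ 121.05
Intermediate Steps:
m = 2528 (m = -2 + 2530 = 2528)
b = 2*sqrt(1019) (b = sqrt(2528 + 1548) = sqrt(4076) = 2*sqrt(1019) ≈ 63.844)
7728/b = 7728/((2*sqrt(1019))) = 7728*(sqrt(1019)/2038) = 3864*sqrt(1019)/1019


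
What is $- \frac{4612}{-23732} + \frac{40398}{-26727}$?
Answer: $- \frac{69621701}{52857097} \approx -1.3172$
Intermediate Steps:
$- \frac{4612}{-23732} + \frac{40398}{-26727} = \left(-4612\right) \left(- \frac{1}{23732}\right) + 40398 \left(- \frac{1}{26727}\right) = \frac{1153}{5933} - \frac{13466}{8909} = - \frac{69621701}{52857097}$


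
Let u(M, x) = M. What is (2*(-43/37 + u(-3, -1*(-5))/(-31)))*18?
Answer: -43992/1147 ≈ -38.354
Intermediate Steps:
(2*(-43/37 + u(-3, -1*(-5))/(-31)))*18 = (2*(-43/37 - 3/(-31)))*18 = (2*(-43*1/37 - 3*(-1/31)))*18 = (2*(-43/37 + 3/31))*18 = (2*(-1222/1147))*18 = -2444/1147*18 = -43992/1147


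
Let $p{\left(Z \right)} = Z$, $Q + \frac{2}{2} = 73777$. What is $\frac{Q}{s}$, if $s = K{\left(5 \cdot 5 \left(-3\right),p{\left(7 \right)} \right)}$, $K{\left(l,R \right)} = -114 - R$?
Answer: $- \frac{73776}{121} \approx -609.72$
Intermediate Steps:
$Q = 73776$ ($Q = -1 + 73777 = 73776$)
$s = -121$ ($s = -114 - 7 = -121$)
$\frac{Q}{s} = \frac{73776}{-121} = 73776 \left(- \frac{1}{121}\right) = - \frac{73776}{121}$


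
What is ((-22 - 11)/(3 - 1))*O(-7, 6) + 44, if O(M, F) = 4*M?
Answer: 506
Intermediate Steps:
((-22 - 11)/(3 - 1))*O(-7, 6) + 44 = ((-22 - 11)/(3 - 1))*(4*(-7)) + 44 = -33/2*(-28) + 44 = 462 + 44 = 506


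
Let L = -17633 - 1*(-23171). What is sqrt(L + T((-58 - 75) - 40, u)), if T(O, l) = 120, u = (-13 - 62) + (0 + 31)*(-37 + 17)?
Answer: sqrt(5658) ≈ 75.220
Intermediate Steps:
u = -695 (u = -75 + 31*(-20) = -75 - 620 = -695)
L = 5538 (L = -17633 + 23171 = 5538)
sqrt(L + T((-58 - 75) - 40, u)) = sqrt(5538 + 120) = sqrt(5658)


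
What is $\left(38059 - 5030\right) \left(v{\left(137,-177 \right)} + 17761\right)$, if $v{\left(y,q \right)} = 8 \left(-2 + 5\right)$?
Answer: $587420765$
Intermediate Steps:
$v{\left(y,q \right)} = 24$ ($v{\left(y,q \right)} = 8 \cdot 3 = 24$)
$\left(38059 - 5030\right) \left(v{\left(137,-177 \right)} + 17761\right) = \left(38059 - 5030\right) \left(24 + 17761\right) = \left(38059 + \left(-11674 + 6644\right)\right) 17785 = \left(38059 - 5030\right) 17785 = 33029 \cdot 17785 = 587420765$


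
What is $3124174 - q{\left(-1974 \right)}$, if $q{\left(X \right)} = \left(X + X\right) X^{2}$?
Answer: $15387201022$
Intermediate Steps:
$q{\left(X \right)} = 2 X^{3}$ ($q{\left(X \right)} = 2 X X^{2} = 2 X^{3}$)
$3124174 - q{\left(-1974 \right)} = 3124174 - 2 \left(-1974\right)^{3} = 3124174 - 2 \left(-7692038424\right) = 3124174 - -15384076848 = 3124174 + 15384076848 = 15387201022$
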